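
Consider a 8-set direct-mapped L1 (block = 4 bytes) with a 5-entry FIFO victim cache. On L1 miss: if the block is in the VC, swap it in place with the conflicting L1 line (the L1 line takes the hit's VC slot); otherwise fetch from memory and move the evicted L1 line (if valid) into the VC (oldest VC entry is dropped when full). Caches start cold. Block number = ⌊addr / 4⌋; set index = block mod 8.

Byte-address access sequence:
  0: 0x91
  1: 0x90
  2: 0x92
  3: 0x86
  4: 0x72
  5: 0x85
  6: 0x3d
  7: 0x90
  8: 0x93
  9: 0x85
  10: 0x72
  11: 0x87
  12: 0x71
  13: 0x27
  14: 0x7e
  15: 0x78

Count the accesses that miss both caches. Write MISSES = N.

MISSES = 7

0: 0x91 (blk 36, set 4) → MISS  vc=[]
1: 0x90 (blk 36, set 4) → L1-HIT  vc=[]
2: 0x92 (blk 36, set 4) → L1-HIT  vc=[]
3: 0x86 (blk 33, set 1) → MISS  vc=[]
4: 0x72 (blk 28, set 4) → MISS  vc=[36]
5: 0x85 (blk 33, set 1) → L1-HIT  vc=[36]
6: 0x3d (blk 15, set 7) → MISS  vc=[36]
7: 0x90 (blk 36, set 4) → VC-HIT  vc=[28]
8: 0x93 (blk 36, set 4) → L1-HIT  vc=[28]
9: 0x85 (blk 33, set 1) → L1-HIT  vc=[28]
10: 0x72 (blk 28, set 4) → VC-HIT  vc=[36]
11: 0x87 (blk 33, set 1) → L1-HIT  vc=[36]
12: 0x71 (blk 28, set 4) → L1-HIT  vc=[36]
13: 0x27 (blk 9, set 1) → MISS  vc=[36, 33]
14: 0x7e (blk 31, set 7) → MISS  vc=[36, 33, 15]
15: 0x78 (blk 30, set 6) → MISS  vc=[36, 33, 15]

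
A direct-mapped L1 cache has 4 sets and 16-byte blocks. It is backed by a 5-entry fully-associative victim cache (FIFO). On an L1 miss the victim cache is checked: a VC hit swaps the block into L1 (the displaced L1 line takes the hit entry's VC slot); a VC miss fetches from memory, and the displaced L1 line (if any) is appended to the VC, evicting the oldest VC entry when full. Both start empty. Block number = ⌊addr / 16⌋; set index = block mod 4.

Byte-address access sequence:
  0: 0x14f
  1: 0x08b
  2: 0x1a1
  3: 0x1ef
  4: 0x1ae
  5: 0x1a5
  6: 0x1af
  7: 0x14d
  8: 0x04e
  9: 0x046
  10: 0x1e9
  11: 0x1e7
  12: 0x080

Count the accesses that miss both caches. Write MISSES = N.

MISSES = 5

#0 0x14f→b20/s0 MISS; vc=[]
#1 0x8b→b8/s0 MISS; vc=[20]
#2 0x1a1→b26/s2 MISS; vc=[20]
#3 0x1ef→b30/s2 MISS; vc=[20,26]
#4 0x1ae→b26/s2 VC-HIT; vc=[20,30]
#5 0x1a5→b26/s2 L1-HIT; vc=[20,30]
#6 0x1af→b26/s2 L1-HIT; vc=[20,30]
#7 0x14d→b20/s0 VC-HIT; vc=[8,30]
#8 0x4e→b4/s0 MISS; vc=[8,30,20]
#9 0x46→b4/s0 L1-HIT; vc=[8,30,20]
#10 0x1e9→b30/s2 VC-HIT; vc=[8,26,20]
#11 0x1e7→b30/s2 L1-HIT; vc=[8,26,20]
#12 0x80→b8/s0 VC-HIT; vc=[4,26,20]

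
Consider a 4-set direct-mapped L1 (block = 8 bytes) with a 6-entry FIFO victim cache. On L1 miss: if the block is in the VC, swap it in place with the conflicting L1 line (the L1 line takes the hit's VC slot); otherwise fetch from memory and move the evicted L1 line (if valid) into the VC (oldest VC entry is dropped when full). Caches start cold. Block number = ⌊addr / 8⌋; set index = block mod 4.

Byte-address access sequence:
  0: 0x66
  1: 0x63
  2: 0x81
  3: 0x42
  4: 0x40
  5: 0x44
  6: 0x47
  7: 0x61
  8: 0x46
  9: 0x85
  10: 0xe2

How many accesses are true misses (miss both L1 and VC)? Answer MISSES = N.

0: 0x66 (blk 12, set 0) → MISS  vc=[]
1: 0x63 (blk 12, set 0) → L1-HIT  vc=[]
2: 0x81 (blk 16, set 0) → MISS  vc=[12]
3: 0x42 (blk 8, set 0) → MISS  vc=[12, 16]
4: 0x40 (blk 8, set 0) → L1-HIT  vc=[12, 16]
5: 0x44 (blk 8, set 0) → L1-HIT  vc=[12, 16]
6: 0x47 (blk 8, set 0) → L1-HIT  vc=[12, 16]
7: 0x61 (blk 12, set 0) → VC-HIT  vc=[8, 16]
8: 0x46 (blk 8, set 0) → VC-HIT  vc=[12, 16]
9: 0x85 (blk 16, set 0) → VC-HIT  vc=[12, 8]
10: 0xe2 (blk 28, set 0) → MISS  vc=[12, 8, 16]

MISSES = 4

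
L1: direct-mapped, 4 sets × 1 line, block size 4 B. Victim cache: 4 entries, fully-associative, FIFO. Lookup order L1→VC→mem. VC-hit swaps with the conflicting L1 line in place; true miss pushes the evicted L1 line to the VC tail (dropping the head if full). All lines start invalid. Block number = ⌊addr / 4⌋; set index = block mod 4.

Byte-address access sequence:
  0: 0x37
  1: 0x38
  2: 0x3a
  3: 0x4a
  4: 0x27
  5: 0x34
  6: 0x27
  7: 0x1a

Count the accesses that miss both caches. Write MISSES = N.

MISSES = 5

  [0] addr=0x37 blk=13 s=1: MISS | VC []
  [1] addr=0x38 blk=14 s=2: MISS | VC []
  [2] addr=0x3a blk=14 s=2: L1-HIT | VC []
  [3] addr=0x4a blk=18 s=2: MISS | VC [14]
  [4] addr=0x27 blk=9 s=1: MISS | VC [14, 13]
  [5] addr=0x34 blk=13 s=1: VC-HIT | VC [14, 9]
  [6] addr=0x27 blk=9 s=1: VC-HIT | VC [14, 13]
  [7] addr=0x1a blk=6 s=2: MISS | VC [14, 13, 18]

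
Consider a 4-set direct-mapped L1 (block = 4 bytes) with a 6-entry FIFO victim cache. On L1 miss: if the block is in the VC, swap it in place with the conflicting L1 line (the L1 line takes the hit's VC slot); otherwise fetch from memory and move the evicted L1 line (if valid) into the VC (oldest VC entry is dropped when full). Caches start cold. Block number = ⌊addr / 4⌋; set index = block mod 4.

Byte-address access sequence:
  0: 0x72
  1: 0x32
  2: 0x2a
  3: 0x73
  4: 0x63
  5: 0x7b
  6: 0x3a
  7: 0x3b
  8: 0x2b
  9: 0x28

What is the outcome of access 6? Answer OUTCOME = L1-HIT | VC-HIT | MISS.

0: 0x72 (blk 28, set 0) → MISS  vc=[]
1: 0x32 (blk 12, set 0) → MISS  vc=[28]
2: 0x2a (blk 10, set 2) → MISS  vc=[28]
3: 0x73 (blk 28, set 0) → VC-HIT  vc=[12]
4: 0x63 (blk 24, set 0) → MISS  vc=[12, 28]
5: 0x7b (blk 30, set 2) → MISS  vc=[12, 28, 10]
6: 0x3a (blk 14, set 2) → MISS  vc=[12, 28, 10, 30]
7: 0x3b (blk 14, set 2) → L1-HIT  vc=[12, 28, 10, 30]
8: 0x2b (blk 10, set 2) → VC-HIT  vc=[12, 28, 14, 30]
9: 0x28 (blk 10, set 2) → L1-HIT  vc=[12, 28, 14, 30]

OUTCOME = MISS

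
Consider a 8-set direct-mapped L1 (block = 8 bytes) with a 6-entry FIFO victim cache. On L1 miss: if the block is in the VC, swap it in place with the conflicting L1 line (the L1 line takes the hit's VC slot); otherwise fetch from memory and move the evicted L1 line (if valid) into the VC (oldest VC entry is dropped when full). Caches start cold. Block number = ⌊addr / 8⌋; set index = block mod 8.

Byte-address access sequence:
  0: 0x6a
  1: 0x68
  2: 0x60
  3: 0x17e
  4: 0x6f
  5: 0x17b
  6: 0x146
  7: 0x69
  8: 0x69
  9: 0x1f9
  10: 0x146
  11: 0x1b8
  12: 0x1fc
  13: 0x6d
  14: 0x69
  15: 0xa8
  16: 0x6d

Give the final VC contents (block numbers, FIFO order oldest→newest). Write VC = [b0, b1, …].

  [0] addr=0x6a blk=13 s=5: MISS | VC []
  [1] addr=0x68 blk=13 s=5: L1-HIT | VC []
  [2] addr=0x60 blk=12 s=4: MISS | VC []
  [3] addr=0x17e blk=47 s=7: MISS | VC []
  [4] addr=0x6f blk=13 s=5: L1-HIT | VC []
  [5] addr=0x17b blk=47 s=7: L1-HIT | VC []
  [6] addr=0x146 blk=40 s=0: MISS | VC []
  [7] addr=0x69 blk=13 s=5: L1-HIT | VC []
  [8] addr=0x69 blk=13 s=5: L1-HIT | VC []
  [9] addr=0x1f9 blk=63 s=7: MISS | VC [47]
  [10] addr=0x146 blk=40 s=0: L1-HIT | VC [47]
  [11] addr=0x1b8 blk=55 s=7: MISS | VC [47, 63]
  [12] addr=0x1fc blk=63 s=7: VC-HIT | VC [47, 55]
  [13] addr=0x6d blk=13 s=5: L1-HIT | VC [47, 55]
  [14] addr=0x69 blk=13 s=5: L1-HIT | VC [47, 55]
  [15] addr=0xa8 blk=21 s=5: MISS | VC [47, 55, 13]
  [16] addr=0x6d blk=13 s=5: VC-HIT | VC [47, 55, 21]

VC = [47, 55, 21]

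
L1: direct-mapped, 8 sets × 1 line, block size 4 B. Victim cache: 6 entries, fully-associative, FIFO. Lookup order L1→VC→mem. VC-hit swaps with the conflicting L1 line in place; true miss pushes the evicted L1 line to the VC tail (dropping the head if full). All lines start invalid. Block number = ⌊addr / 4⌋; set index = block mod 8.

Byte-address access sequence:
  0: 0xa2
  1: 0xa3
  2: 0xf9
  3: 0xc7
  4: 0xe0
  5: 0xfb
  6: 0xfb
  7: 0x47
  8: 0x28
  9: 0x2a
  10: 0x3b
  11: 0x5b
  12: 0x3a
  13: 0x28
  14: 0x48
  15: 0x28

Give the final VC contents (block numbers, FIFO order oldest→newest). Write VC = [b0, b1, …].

#0 0xa2→b40/s0 MISS; vc=[]
#1 0xa3→b40/s0 L1-HIT; vc=[]
#2 0xf9→b62/s6 MISS; vc=[]
#3 0xc7→b49/s1 MISS; vc=[]
#4 0xe0→b56/s0 MISS; vc=[40]
#5 0xfb→b62/s6 L1-HIT; vc=[40]
#6 0xfb→b62/s6 L1-HIT; vc=[40]
#7 0x47→b17/s1 MISS; vc=[40,49]
#8 0x28→b10/s2 MISS; vc=[40,49]
#9 0x2a→b10/s2 L1-HIT; vc=[40,49]
#10 0x3b→b14/s6 MISS; vc=[40,49,62]
#11 0x5b→b22/s6 MISS; vc=[40,49,62,14]
#12 0x3a→b14/s6 VC-HIT; vc=[40,49,62,22]
#13 0x28→b10/s2 L1-HIT; vc=[40,49,62,22]
#14 0x48→b18/s2 MISS; vc=[40,49,62,22,10]
#15 0x28→b10/s2 VC-HIT; vc=[40,49,62,22,18]

VC = [40, 49, 62, 22, 18]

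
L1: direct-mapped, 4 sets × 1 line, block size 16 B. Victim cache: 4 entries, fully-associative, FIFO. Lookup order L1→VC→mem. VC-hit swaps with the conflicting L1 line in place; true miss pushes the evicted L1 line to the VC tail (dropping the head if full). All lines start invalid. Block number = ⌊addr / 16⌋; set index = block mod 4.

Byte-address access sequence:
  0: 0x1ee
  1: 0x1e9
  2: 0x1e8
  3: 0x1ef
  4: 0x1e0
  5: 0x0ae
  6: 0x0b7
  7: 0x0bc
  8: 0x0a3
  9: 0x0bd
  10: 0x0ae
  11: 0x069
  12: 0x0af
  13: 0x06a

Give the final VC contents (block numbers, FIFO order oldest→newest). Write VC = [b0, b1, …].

VC = [30, 10]

0: 0x1ee (blk 30, set 2) → MISS  vc=[]
1: 0x1e9 (blk 30, set 2) → L1-HIT  vc=[]
2: 0x1e8 (blk 30, set 2) → L1-HIT  vc=[]
3: 0x1ef (blk 30, set 2) → L1-HIT  vc=[]
4: 0x1e0 (blk 30, set 2) → L1-HIT  vc=[]
5: 0xae (blk 10, set 2) → MISS  vc=[30]
6: 0xb7 (blk 11, set 3) → MISS  vc=[30]
7: 0xbc (blk 11, set 3) → L1-HIT  vc=[30]
8: 0xa3 (blk 10, set 2) → L1-HIT  vc=[30]
9: 0xbd (blk 11, set 3) → L1-HIT  vc=[30]
10: 0xae (blk 10, set 2) → L1-HIT  vc=[30]
11: 0x69 (blk 6, set 2) → MISS  vc=[30, 10]
12: 0xaf (blk 10, set 2) → VC-HIT  vc=[30, 6]
13: 0x6a (blk 6, set 2) → VC-HIT  vc=[30, 10]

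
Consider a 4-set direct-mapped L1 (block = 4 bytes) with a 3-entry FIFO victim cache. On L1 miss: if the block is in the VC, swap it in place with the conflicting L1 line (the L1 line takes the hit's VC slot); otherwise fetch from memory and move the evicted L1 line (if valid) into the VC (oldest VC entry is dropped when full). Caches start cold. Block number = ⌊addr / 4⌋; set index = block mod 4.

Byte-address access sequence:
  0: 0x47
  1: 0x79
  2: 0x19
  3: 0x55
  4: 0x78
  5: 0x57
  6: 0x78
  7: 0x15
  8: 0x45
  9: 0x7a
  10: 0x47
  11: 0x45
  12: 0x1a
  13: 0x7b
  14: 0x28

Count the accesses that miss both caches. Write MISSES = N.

0: 0x47 (blk 17, set 1) → MISS  vc=[]
1: 0x79 (blk 30, set 2) → MISS  vc=[]
2: 0x19 (blk 6, set 2) → MISS  vc=[30]
3: 0x55 (blk 21, set 1) → MISS  vc=[30, 17]
4: 0x78 (blk 30, set 2) → VC-HIT  vc=[6, 17]
5: 0x57 (blk 21, set 1) → L1-HIT  vc=[6, 17]
6: 0x78 (blk 30, set 2) → L1-HIT  vc=[6, 17]
7: 0x15 (blk 5, set 1) → MISS  vc=[6, 17, 21]
8: 0x45 (blk 17, set 1) → VC-HIT  vc=[6, 5, 21]
9: 0x7a (blk 30, set 2) → L1-HIT  vc=[6, 5, 21]
10: 0x47 (blk 17, set 1) → L1-HIT  vc=[6, 5, 21]
11: 0x45 (blk 17, set 1) → L1-HIT  vc=[6, 5, 21]
12: 0x1a (blk 6, set 2) → VC-HIT  vc=[30, 5, 21]
13: 0x7b (blk 30, set 2) → VC-HIT  vc=[6, 5, 21]
14: 0x28 (blk 10, set 2) → MISS  vc=[5, 21, 30]

MISSES = 6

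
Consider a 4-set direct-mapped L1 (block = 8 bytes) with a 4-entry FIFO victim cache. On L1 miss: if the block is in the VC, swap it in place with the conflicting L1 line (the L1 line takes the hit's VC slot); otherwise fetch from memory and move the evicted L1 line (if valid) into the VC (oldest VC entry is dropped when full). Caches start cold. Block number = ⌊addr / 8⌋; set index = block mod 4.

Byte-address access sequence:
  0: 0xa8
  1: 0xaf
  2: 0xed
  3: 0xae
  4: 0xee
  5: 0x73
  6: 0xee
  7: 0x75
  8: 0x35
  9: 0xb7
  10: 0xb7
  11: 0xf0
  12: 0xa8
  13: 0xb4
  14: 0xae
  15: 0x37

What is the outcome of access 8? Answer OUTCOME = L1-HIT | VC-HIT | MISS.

OUTCOME = MISS

  [0] addr=0xa8 blk=21 s=1: MISS | VC []
  [1] addr=0xaf blk=21 s=1: L1-HIT | VC []
  [2] addr=0xed blk=29 s=1: MISS | VC [21]
  [3] addr=0xae blk=21 s=1: VC-HIT | VC [29]
  [4] addr=0xee blk=29 s=1: VC-HIT | VC [21]
  [5] addr=0x73 blk=14 s=2: MISS | VC [21]
  [6] addr=0xee blk=29 s=1: L1-HIT | VC [21]
  [7] addr=0x75 blk=14 s=2: L1-HIT | VC [21]
  [8] addr=0x35 blk=6 s=2: MISS | VC [21, 14]
  [9] addr=0xb7 blk=22 s=2: MISS | VC [21, 14, 6]
  [10] addr=0xb7 blk=22 s=2: L1-HIT | VC [21, 14, 6]
  [11] addr=0xf0 blk=30 s=2: MISS | VC [21, 14, 6, 22]
  [12] addr=0xa8 blk=21 s=1: VC-HIT | VC [29, 14, 6, 22]
  [13] addr=0xb4 blk=22 s=2: VC-HIT | VC [29, 14, 6, 30]
  [14] addr=0xae blk=21 s=1: L1-HIT | VC [29, 14, 6, 30]
  [15] addr=0x37 blk=6 s=2: VC-HIT | VC [29, 14, 22, 30]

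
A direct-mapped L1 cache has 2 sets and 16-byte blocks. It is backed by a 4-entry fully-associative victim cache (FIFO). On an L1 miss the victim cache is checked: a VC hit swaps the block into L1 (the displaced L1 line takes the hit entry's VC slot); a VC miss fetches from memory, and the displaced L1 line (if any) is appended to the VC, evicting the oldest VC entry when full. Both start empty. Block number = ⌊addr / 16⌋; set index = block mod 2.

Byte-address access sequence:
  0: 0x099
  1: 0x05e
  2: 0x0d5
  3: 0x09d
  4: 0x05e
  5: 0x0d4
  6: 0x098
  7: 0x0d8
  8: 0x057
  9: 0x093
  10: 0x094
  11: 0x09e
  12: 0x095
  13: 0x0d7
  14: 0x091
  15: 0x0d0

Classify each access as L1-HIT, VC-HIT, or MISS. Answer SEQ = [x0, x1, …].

SEQ = [MISS, MISS, MISS, VC-HIT, VC-HIT, VC-HIT, VC-HIT, VC-HIT, VC-HIT, VC-HIT, L1-HIT, L1-HIT, L1-HIT, VC-HIT, VC-HIT, VC-HIT]

#0 0x99→b9/s1 MISS; vc=[]
#1 0x5e→b5/s1 MISS; vc=[9]
#2 0xd5→b13/s1 MISS; vc=[9,5]
#3 0x9d→b9/s1 VC-HIT; vc=[13,5]
#4 0x5e→b5/s1 VC-HIT; vc=[13,9]
#5 0xd4→b13/s1 VC-HIT; vc=[5,9]
#6 0x98→b9/s1 VC-HIT; vc=[5,13]
#7 0xd8→b13/s1 VC-HIT; vc=[5,9]
#8 0x57→b5/s1 VC-HIT; vc=[13,9]
#9 0x93→b9/s1 VC-HIT; vc=[13,5]
#10 0x94→b9/s1 L1-HIT; vc=[13,5]
#11 0x9e→b9/s1 L1-HIT; vc=[13,5]
#12 0x95→b9/s1 L1-HIT; vc=[13,5]
#13 0xd7→b13/s1 VC-HIT; vc=[9,5]
#14 0x91→b9/s1 VC-HIT; vc=[13,5]
#15 0xd0→b13/s1 VC-HIT; vc=[9,5]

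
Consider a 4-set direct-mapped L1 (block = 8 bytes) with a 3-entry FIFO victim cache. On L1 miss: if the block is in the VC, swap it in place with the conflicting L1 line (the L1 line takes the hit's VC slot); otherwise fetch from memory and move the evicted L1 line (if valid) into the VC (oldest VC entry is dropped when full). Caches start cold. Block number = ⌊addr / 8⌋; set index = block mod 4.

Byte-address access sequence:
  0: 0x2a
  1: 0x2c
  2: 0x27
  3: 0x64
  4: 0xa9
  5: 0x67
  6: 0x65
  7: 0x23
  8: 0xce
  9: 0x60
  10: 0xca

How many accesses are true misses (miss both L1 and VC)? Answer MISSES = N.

MISSES = 5

0: 0x2a (blk 5, set 1) → MISS  vc=[]
1: 0x2c (blk 5, set 1) → L1-HIT  vc=[]
2: 0x27 (blk 4, set 0) → MISS  vc=[]
3: 0x64 (blk 12, set 0) → MISS  vc=[4]
4: 0xa9 (blk 21, set 1) → MISS  vc=[4, 5]
5: 0x67 (blk 12, set 0) → L1-HIT  vc=[4, 5]
6: 0x65 (blk 12, set 0) → L1-HIT  vc=[4, 5]
7: 0x23 (blk 4, set 0) → VC-HIT  vc=[12, 5]
8: 0xce (blk 25, set 1) → MISS  vc=[12, 5, 21]
9: 0x60 (blk 12, set 0) → VC-HIT  vc=[4, 5, 21]
10: 0xca (blk 25, set 1) → L1-HIT  vc=[4, 5, 21]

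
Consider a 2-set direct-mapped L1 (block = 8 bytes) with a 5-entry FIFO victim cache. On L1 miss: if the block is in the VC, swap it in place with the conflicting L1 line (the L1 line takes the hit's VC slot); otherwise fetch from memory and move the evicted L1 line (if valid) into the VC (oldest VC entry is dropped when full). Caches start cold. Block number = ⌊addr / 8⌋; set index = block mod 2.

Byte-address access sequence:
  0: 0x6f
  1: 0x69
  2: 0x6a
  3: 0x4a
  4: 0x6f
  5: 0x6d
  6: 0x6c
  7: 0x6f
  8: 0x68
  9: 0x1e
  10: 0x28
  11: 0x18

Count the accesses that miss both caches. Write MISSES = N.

#0 0x6f→b13/s1 MISS; vc=[]
#1 0x69→b13/s1 L1-HIT; vc=[]
#2 0x6a→b13/s1 L1-HIT; vc=[]
#3 0x4a→b9/s1 MISS; vc=[13]
#4 0x6f→b13/s1 VC-HIT; vc=[9]
#5 0x6d→b13/s1 L1-HIT; vc=[9]
#6 0x6c→b13/s1 L1-HIT; vc=[9]
#7 0x6f→b13/s1 L1-HIT; vc=[9]
#8 0x68→b13/s1 L1-HIT; vc=[9]
#9 0x1e→b3/s1 MISS; vc=[9,13]
#10 0x28→b5/s1 MISS; vc=[9,13,3]
#11 0x18→b3/s1 VC-HIT; vc=[9,13,5]

MISSES = 4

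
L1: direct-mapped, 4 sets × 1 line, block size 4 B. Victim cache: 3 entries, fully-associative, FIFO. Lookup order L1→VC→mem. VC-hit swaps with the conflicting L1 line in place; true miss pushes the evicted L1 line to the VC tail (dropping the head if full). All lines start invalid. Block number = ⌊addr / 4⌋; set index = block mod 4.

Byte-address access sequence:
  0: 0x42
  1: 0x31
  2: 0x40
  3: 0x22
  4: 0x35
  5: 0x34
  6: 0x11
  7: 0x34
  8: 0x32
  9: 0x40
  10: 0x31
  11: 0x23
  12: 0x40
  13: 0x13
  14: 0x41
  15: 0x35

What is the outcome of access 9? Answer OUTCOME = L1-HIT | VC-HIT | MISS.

#0 0x42→b16/s0 MISS; vc=[]
#1 0x31→b12/s0 MISS; vc=[16]
#2 0x40→b16/s0 VC-HIT; vc=[12]
#3 0x22→b8/s0 MISS; vc=[12,16]
#4 0x35→b13/s1 MISS; vc=[12,16]
#5 0x34→b13/s1 L1-HIT; vc=[12,16]
#6 0x11→b4/s0 MISS; vc=[12,16,8]
#7 0x34→b13/s1 L1-HIT; vc=[12,16,8]
#8 0x32→b12/s0 VC-HIT; vc=[4,16,8]
#9 0x40→b16/s0 VC-HIT; vc=[4,12,8]
#10 0x31→b12/s0 VC-HIT; vc=[4,16,8]
#11 0x23→b8/s0 VC-HIT; vc=[4,16,12]
#12 0x40→b16/s0 VC-HIT; vc=[4,8,12]
#13 0x13→b4/s0 VC-HIT; vc=[16,8,12]
#14 0x41→b16/s0 VC-HIT; vc=[4,8,12]
#15 0x35→b13/s1 L1-HIT; vc=[4,8,12]

OUTCOME = VC-HIT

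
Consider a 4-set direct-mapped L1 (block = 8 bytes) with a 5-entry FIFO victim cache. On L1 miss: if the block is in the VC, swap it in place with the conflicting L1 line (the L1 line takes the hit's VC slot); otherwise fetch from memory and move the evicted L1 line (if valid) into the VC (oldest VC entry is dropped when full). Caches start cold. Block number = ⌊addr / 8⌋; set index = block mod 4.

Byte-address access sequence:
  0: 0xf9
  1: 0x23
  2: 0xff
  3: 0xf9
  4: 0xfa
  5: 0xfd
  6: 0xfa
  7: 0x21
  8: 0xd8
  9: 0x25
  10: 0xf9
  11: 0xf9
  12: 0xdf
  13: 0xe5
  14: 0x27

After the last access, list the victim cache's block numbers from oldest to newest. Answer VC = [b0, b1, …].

0: 0xf9 (blk 31, set 3) → MISS  vc=[]
1: 0x23 (blk 4, set 0) → MISS  vc=[]
2: 0xff (blk 31, set 3) → L1-HIT  vc=[]
3: 0xf9 (blk 31, set 3) → L1-HIT  vc=[]
4: 0xfa (blk 31, set 3) → L1-HIT  vc=[]
5: 0xfd (blk 31, set 3) → L1-HIT  vc=[]
6: 0xfa (blk 31, set 3) → L1-HIT  vc=[]
7: 0x21 (blk 4, set 0) → L1-HIT  vc=[]
8: 0xd8 (blk 27, set 3) → MISS  vc=[31]
9: 0x25 (blk 4, set 0) → L1-HIT  vc=[31]
10: 0xf9 (blk 31, set 3) → VC-HIT  vc=[27]
11: 0xf9 (blk 31, set 3) → L1-HIT  vc=[27]
12: 0xdf (blk 27, set 3) → VC-HIT  vc=[31]
13: 0xe5 (blk 28, set 0) → MISS  vc=[31, 4]
14: 0x27 (blk 4, set 0) → VC-HIT  vc=[31, 28]

VC = [31, 28]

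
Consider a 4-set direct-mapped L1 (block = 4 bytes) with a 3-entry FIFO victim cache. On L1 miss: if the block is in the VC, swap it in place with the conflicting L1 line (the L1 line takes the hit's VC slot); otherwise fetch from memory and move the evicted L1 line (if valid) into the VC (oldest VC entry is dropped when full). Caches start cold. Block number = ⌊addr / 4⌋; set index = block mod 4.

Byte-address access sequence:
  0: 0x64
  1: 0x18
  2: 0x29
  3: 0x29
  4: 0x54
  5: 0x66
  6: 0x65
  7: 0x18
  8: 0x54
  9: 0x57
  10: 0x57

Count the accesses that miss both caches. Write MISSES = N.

MISSES = 4

0: 0x64 (blk 25, set 1) → MISS  vc=[]
1: 0x18 (blk 6, set 2) → MISS  vc=[]
2: 0x29 (blk 10, set 2) → MISS  vc=[6]
3: 0x29 (blk 10, set 2) → L1-HIT  vc=[6]
4: 0x54 (blk 21, set 1) → MISS  vc=[6, 25]
5: 0x66 (blk 25, set 1) → VC-HIT  vc=[6, 21]
6: 0x65 (blk 25, set 1) → L1-HIT  vc=[6, 21]
7: 0x18 (blk 6, set 2) → VC-HIT  vc=[10, 21]
8: 0x54 (blk 21, set 1) → VC-HIT  vc=[10, 25]
9: 0x57 (blk 21, set 1) → L1-HIT  vc=[10, 25]
10: 0x57 (blk 21, set 1) → L1-HIT  vc=[10, 25]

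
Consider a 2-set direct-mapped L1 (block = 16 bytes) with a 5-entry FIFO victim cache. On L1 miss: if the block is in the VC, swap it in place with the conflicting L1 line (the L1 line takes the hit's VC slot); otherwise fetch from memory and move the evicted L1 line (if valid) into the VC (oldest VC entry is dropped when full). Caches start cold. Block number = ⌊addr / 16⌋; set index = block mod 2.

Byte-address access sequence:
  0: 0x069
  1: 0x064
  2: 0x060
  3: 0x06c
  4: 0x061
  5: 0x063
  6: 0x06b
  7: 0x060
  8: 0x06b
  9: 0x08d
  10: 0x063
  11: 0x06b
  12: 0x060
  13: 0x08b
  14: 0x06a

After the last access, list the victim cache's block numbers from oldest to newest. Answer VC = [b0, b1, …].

0: 0x69 (blk 6, set 0) → MISS  vc=[]
1: 0x64 (blk 6, set 0) → L1-HIT  vc=[]
2: 0x60 (blk 6, set 0) → L1-HIT  vc=[]
3: 0x6c (blk 6, set 0) → L1-HIT  vc=[]
4: 0x61 (blk 6, set 0) → L1-HIT  vc=[]
5: 0x63 (blk 6, set 0) → L1-HIT  vc=[]
6: 0x6b (blk 6, set 0) → L1-HIT  vc=[]
7: 0x60 (blk 6, set 0) → L1-HIT  vc=[]
8: 0x6b (blk 6, set 0) → L1-HIT  vc=[]
9: 0x8d (blk 8, set 0) → MISS  vc=[6]
10: 0x63 (blk 6, set 0) → VC-HIT  vc=[8]
11: 0x6b (blk 6, set 0) → L1-HIT  vc=[8]
12: 0x60 (blk 6, set 0) → L1-HIT  vc=[8]
13: 0x8b (blk 8, set 0) → VC-HIT  vc=[6]
14: 0x6a (blk 6, set 0) → VC-HIT  vc=[8]

VC = [8]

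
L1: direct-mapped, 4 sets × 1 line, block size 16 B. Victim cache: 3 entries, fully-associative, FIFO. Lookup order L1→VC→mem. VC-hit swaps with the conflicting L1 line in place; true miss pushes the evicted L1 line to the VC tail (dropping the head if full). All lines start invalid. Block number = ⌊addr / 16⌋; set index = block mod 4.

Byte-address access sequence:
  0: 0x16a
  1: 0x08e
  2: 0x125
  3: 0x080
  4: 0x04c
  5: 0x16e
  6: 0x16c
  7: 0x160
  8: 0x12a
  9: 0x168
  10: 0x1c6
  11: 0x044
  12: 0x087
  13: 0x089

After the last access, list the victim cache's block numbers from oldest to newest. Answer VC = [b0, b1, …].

  [0] addr=0x16a blk=22 s=2: MISS | VC []
  [1] addr=0x8e blk=8 s=0: MISS | VC []
  [2] addr=0x125 blk=18 s=2: MISS | VC [22]
  [3] addr=0x80 blk=8 s=0: L1-HIT | VC [22]
  [4] addr=0x4c blk=4 s=0: MISS | VC [22, 8]
  [5] addr=0x16e blk=22 s=2: VC-HIT | VC [18, 8]
  [6] addr=0x16c blk=22 s=2: L1-HIT | VC [18, 8]
  [7] addr=0x160 blk=22 s=2: L1-HIT | VC [18, 8]
  [8] addr=0x12a blk=18 s=2: VC-HIT | VC [22, 8]
  [9] addr=0x168 blk=22 s=2: VC-HIT | VC [18, 8]
  [10] addr=0x1c6 blk=28 s=0: MISS | VC [18, 8, 4]
  [11] addr=0x44 blk=4 s=0: VC-HIT | VC [18, 8, 28]
  [12] addr=0x87 blk=8 s=0: VC-HIT | VC [18, 4, 28]
  [13] addr=0x89 blk=8 s=0: L1-HIT | VC [18, 4, 28]

VC = [18, 4, 28]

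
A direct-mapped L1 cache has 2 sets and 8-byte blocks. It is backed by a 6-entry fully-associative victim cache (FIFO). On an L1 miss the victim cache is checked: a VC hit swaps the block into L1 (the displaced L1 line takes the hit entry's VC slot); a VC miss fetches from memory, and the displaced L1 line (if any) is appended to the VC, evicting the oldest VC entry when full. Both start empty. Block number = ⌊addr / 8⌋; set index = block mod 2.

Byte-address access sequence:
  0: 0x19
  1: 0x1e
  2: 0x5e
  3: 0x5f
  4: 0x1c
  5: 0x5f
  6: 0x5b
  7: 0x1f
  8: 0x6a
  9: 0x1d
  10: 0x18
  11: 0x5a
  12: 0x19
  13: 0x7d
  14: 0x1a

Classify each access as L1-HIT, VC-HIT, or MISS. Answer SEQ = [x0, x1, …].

SEQ = [MISS, L1-HIT, MISS, L1-HIT, VC-HIT, VC-HIT, L1-HIT, VC-HIT, MISS, VC-HIT, L1-HIT, VC-HIT, VC-HIT, MISS, VC-HIT]

#0 0x19→b3/s1 MISS; vc=[]
#1 0x1e→b3/s1 L1-HIT; vc=[]
#2 0x5e→b11/s1 MISS; vc=[3]
#3 0x5f→b11/s1 L1-HIT; vc=[3]
#4 0x1c→b3/s1 VC-HIT; vc=[11]
#5 0x5f→b11/s1 VC-HIT; vc=[3]
#6 0x5b→b11/s1 L1-HIT; vc=[3]
#7 0x1f→b3/s1 VC-HIT; vc=[11]
#8 0x6a→b13/s1 MISS; vc=[11,3]
#9 0x1d→b3/s1 VC-HIT; vc=[11,13]
#10 0x18→b3/s1 L1-HIT; vc=[11,13]
#11 0x5a→b11/s1 VC-HIT; vc=[3,13]
#12 0x19→b3/s1 VC-HIT; vc=[11,13]
#13 0x7d→b15/s1 MISS; vc=[11,13,3]
#14 0x1a→b3/s1 VC-HIT; vc=[11,13,15]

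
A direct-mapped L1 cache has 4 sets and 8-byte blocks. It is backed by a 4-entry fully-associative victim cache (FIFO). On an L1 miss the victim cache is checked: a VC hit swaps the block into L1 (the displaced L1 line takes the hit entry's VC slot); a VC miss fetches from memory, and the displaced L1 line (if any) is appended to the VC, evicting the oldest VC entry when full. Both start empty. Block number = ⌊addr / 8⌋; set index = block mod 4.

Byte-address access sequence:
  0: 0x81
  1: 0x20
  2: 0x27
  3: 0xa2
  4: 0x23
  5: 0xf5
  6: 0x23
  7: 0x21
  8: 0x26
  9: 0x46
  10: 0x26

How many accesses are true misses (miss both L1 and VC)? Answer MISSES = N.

#0 0x81→b16/s0 MISS; vc=[]
#1 0x20→b4/s0 MISS; vc=[16]
#2 0x27→b4/s0 L1-HIT; vc=[16]
#3 0xa2→b20/s0 MISS; vc=[16,4]
#4 0x23→b4/s0 VC-HIT; vc=[16,20]
#5 0xf5→b30/s2 MISS; vc=[16,20]
#6 0x23→b4/s0 L1-HIT; vc=[16,20]
#7 0x21→b4/s0 L1-HIT; vc=[16,20]
#8 0x26→b4/s0 L1-HIT; vc=[16,20]
#9 0x46→b8/s0 MISS; vc=[16,20,4]
#10 0x26→b4/s0 VC-HIT; vc=[16,20,8]

MISSES = 5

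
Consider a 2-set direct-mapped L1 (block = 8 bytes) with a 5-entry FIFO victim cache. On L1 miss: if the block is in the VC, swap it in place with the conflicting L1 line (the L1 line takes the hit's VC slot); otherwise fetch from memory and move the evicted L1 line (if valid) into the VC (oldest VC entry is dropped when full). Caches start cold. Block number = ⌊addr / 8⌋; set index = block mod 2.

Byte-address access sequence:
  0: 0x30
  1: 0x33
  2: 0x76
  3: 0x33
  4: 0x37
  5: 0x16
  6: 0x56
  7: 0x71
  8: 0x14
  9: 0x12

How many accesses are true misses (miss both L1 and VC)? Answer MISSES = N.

  [0] addr=0x30 blk=6 s=0: MISS | VC []
  [1] addr=0x33 blk=6 s=0: L1-HIT | VC []
  [2] addr=0x76 blk=14 s=0: MISS | VC [6]
  [3] addr=0x33 blk=6 s=0: VC-HIT | VC [14]
  [4] addr=0x37 blk=6 s=0: L1-HIT | VC [14]
  [5] addr=0x16 blk=2 s=0: MISS | VC [14, 6]
  [6] addr=0x56 blk=10 s=0: MISS | VC [14, 6, 2]
  [7] addr=0x71 blk=14 s=0: VC-HIT | VC [10, 6, 2]
  [8] addr=0x14 blk=2 s=0: VC-HIT | VC [10, 6, 14]
  [9] addr=0x12 blk=2 s=0: L1-HIT | VC [10, 6, 14]

MISSES = 4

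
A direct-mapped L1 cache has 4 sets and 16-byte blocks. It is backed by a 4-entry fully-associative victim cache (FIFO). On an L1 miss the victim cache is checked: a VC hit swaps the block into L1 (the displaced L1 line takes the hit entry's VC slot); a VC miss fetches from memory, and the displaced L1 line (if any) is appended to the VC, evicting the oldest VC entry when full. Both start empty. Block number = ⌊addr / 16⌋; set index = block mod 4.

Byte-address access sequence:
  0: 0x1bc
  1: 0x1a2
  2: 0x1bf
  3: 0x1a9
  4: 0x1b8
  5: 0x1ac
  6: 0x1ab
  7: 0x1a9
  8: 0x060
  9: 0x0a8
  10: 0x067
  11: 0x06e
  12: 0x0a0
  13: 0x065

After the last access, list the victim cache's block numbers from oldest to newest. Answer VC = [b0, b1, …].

  [0] addr=0x1bc blk=27 s=3: MISS | VC []
  [1] addr=0x1a2 blk=26 s=2: MISS | VC []
  [2] addr=0x1bf blk=27 s=3: L1-HIT | VC []
  [3] addr=0x1a9 blk=26 s=2: L1-HIT | VC []
  [4] addr=0x1b8 blk=27 s=3: L1-HIT | VC []
  [5] addr=0x1ac blk=26 s=2: L1-HIT | VC []
  [6] addr=0x1ab blk=26 s=2: L1-HIT | VC []
  [7] addr=0x1a9 blk=26 s=2: L1-HIT | VC []
  [8] addr=0x60 blk=6 s=2: MISS | VC [26]
  [9] addr=0xa8 blk=10 s=2: MISS | VC [26, 6]
  [10] addr=0x67 blk=6 s=2: VC-HIT | VC [26, 10]
  [11] addr=0x6e blk=6 s=2: L1-HIT | VC [26, 10]
  [12] addr=0xa0 blk=10 s=2: VC-HIT | VC [26, 6]
  [13] addr=0x65 blk=6 s=2: VC-HIT | VC [26, 10]

VC = [26, 10]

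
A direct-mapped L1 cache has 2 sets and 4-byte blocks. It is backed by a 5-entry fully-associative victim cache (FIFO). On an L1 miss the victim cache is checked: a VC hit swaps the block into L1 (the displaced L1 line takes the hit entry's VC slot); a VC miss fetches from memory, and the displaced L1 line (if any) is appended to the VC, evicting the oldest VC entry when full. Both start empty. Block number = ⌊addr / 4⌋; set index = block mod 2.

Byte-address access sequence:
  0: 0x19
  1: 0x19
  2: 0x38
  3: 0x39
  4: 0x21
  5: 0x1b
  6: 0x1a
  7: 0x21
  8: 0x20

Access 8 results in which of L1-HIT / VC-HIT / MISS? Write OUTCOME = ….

OUTCOME = L1-HIT

#0 0x19→b6/s0 MISS; vc=[]
#1 0x19→b6/s0 L1-HIT; vc=[]
#2 0x38→b14/s0 MISS; vc=[6]
#3 0x39→b14/s0 L1-HIT; vc=[6]
#4 0x21→b8/s0 MISS; vc=[6,14]
#5 0x1b→b6/s0 VC-HIT; vc=[8,14]
#6 0x1a→b6/s0 L1-HIT; vc=[8,14]
#7 0x21→b8/s0 VC-HIT; vc=[6,14]
#8 0x20→b8/s0 L1-HIT; vc=[6,14]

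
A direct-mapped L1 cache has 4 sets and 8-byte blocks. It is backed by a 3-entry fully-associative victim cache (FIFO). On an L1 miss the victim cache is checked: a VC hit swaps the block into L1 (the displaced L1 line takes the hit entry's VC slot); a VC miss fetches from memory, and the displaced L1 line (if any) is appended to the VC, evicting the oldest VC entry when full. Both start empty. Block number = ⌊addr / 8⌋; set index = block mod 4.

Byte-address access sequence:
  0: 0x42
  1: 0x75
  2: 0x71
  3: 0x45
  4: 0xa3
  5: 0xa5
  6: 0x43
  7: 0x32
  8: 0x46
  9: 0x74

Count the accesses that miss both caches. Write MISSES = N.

MISSES = 4

#0 0x42→b8/s0 MISS; vc=[]
#1 0x75→b14/s2 MISS; vc=[]
#2 0x71→b14/s2 L1-HIT; vc=[]
#3 0x45→b8/s0 L1-HIT; vc=[]
#4 0xa3→b20/s0 MISS; vc=[8]
#5 0xa5→b20/s0 L1-HIT; vc=[8]
#6 0x43→b8/s0 VC-HIT; vc=[20]
#7 0x32→b6/s2 MISS; vc=[20,14]
#8 0x46→b8/s0 L1-HIT; vc=[20,14]
#9 0x74→b14/s2 VC-HIT; vc=[20,6]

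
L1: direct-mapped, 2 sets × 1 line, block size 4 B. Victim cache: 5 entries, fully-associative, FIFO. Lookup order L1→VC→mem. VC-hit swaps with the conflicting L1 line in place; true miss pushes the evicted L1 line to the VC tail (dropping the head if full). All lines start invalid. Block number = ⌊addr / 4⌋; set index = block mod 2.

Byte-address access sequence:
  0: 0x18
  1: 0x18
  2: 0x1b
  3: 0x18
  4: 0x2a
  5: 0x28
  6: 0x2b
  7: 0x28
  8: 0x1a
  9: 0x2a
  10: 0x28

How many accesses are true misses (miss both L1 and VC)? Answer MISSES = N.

MISSES = 2

  [0] addr=0x18 blk=6 s=0: MISS | VC []
  [1] addr=0x18 blk=6 s=0: L1-HIT | VC []
  [2] addr=0x1b blk=6 s=0: L1-HIT | VC []
  [3] addr=0x18 blk=6 s=0: L1-HIT | VC []
  [4] addr=0x2a blk=10 s=0: MISS | VC [6]
  [5] addr=0x28 blk=10 s=0: L1-HIT | VC [6]
  [6] addr=0x2b blk=10 s=0: L1-HIT | VC [6]
  [7] addr=0x28 blk=10 s=0: L1-HIT | VC [6]
  [8] addr=0x1a blk=6 s=0: VC-HIT | VC [10]
  [9] addr=0x2a blk=10 s=0: VC-HIT | VC [6]
  [10] addr=0x28 blk=10 s=0: L1-HIT | VC [6]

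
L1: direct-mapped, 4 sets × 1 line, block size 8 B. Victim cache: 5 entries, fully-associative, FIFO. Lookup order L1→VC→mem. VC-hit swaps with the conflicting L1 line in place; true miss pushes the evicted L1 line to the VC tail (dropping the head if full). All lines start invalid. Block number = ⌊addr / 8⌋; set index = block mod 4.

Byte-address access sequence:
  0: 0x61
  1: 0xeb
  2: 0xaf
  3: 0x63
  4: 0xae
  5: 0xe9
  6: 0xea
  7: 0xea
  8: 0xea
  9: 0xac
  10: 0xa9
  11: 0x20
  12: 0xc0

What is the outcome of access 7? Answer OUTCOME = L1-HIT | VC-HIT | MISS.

OUTCOME = L1-HIT

  [0] addr=0x61 blk=12 s=0: MISS | VC []
  [1] addr=0xeb blk=29 s=1: MISS | VC []
  [2] addr=0xaf blk=21 s=1: MISS | VC [29]
  [3] addr=0x63 blk=12 s=0: L1-HIT | VC [29]
  [4] addr=0xae blk=21 s=1: L1-HIT | VC [29]
  [5] addr=0xe9 blk=29 s=1: VC-HIT | VC [21]
  [6] addr=0xea blk=29 s=1: L1-HIT | VC [21]
  [7] addr=0xea blk=29 s=1: L1-HIT | VC [21]
  [8] addr=0xea blk=29 s=1: L1-HIT | VC [21]
  [9] addr=0xac blk=21 s=1: VC-HIT | VC [29]
  [10] addr=0xa9 blk=21 s=1: L1-HIT | VC [29]
  [11] addr=0x20 blk=4 s=0: MISS | VC [29, 12]
  [12] addr=0xc0 blk=24 s=0: MISS | VC [29, 12, 4]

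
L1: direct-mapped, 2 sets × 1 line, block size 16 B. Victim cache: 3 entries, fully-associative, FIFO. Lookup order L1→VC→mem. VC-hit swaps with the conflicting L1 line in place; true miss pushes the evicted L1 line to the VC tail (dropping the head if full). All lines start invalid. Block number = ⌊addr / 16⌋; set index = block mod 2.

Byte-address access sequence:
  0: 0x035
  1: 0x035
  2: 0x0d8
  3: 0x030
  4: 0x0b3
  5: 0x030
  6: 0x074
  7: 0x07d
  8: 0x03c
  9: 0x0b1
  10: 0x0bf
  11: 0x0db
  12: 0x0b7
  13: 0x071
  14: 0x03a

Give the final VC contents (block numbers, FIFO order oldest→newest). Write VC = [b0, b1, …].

#0 0x35→b3/s1 MISS; vc=[]
#1 0x35→b3/s1 L1-HIT; vc=[]
#2 0xd8→b13/s1 MISS; vc=[3]
#3 0x30→b3/s1 VC-HIT; vc=[13]
#4 0xb3→b11/s1 MISS; vc=[13,3]
#5 0x30→b3/s1 VC-HIT; vc=[13,11]
#6 0x74→b7/s1 MISS; vc=[13,11,3]
#7 0x7d→b7/s1 L1-HIT; vc=[13,11,3]
#8 0x3c→b3/s1 VC-HIT; vc=[13,11,7]
#9 0xb1→b11/s1 VC-HIT; vc=[13,3,7]
#10 0xbf→b11/s1 L1-HIT; vc=[13,3,7]
#11 0xdb→b13/s1 VC-HIT; vc=[11,3,7]
#12 0xb7→b11/s1 VC-HIT; vc=[13,3,7]
#13 0x71→b7/s1 VC-HIT; vc=[13,3,11]
#14 0x3a→b3/s1 VC-HIT; vc=[13,7,11]

VC = [13, 7, 11]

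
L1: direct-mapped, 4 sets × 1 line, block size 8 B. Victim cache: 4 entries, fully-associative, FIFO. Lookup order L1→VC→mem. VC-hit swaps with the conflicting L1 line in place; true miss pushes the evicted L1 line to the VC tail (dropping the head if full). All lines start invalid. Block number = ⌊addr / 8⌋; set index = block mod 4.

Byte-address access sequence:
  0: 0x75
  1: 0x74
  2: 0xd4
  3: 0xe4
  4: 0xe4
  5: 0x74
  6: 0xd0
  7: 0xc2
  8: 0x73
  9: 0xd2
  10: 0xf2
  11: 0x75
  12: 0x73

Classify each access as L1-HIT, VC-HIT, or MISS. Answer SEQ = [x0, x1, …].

SEQ = [MISS, L1-HIT, MISS, MISS, L1-HIT, VC-HIT, VC-HIT, MISS, VC-HIT, VC-HIT, MISS, VC-HIT, L1-HIT]

#0 0x75→b14/s2 MISS; vc=[]
#1 0x74→b14/s2 L1-HIT; vc=[]
#2 0xd4→b26/s2 MISS; vc=[14]
#3 0xe4→b28/s0 MISS; vc=[14]
#4 0xe4→b28/s0 L1-HIT; vc=[14]
#5 0x74→b14/s2 VC-HIT; vc=[26]
#6 0xd0→b26/s2 VC-HIT; vc=[14]
#7 0xc2→b24/s0 MISS; vc=[14,28]
#8 0x73→b14/s2 VC-HIT; vc=[26,28]
#9 0xd2→b26/s2 VC-HIT; vc=[14,28]
#10 0xf2→b30/s2 MISS; vc=[14,28,26]
#11 0x75→b14/s2 VC-HIT; vc=[30,28,26]
#12 0x73→b14/s2 L1-HIT; vc=[30,28,26]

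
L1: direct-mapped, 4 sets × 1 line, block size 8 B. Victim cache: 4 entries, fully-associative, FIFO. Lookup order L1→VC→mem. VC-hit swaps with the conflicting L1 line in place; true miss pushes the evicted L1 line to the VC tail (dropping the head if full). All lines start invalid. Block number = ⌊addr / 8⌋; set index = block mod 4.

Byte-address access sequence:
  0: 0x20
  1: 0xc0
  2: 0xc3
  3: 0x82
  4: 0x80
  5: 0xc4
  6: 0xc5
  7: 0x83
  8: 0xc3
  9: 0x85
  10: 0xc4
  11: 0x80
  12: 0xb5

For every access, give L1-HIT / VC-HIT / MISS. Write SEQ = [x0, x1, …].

SEQ = [MISS, MISS, L1-HIT, MISS, L1-HIT, VC-HIT, L1-HIT, VC-HIT, VC-HIT, VC-HIT, VC-HIT, VC-HIT, MISS]

#0 0x20→b4/s0 MISS; vc=[]
#1 0xc0→b24/s0 MISS; vc=[4]
#2 0xc3→b24/s0 L1-HIT; vc=[4]
#3 0x82→b16/s0 MISS; vc=[4,24]
#4 0x80→b16/s0 L1-HIT; vc=[4,24]
#5 0xc4→b24/s0 VC-HIT; vc=[4,16]
#6 0xc5→b24/s0 L1-HIT; vc=[4,16]
#7 0x83→b16/s0 VC-HIT; vc=[4,24]
#8 0xc3→b24/s0 VC-HIT; vc=[4,16]
#9 0x85→b16/s0 VC-HIT; vc=[4,24]
#10 0xc4→b24/s0 VC-HIT; vc=[4,16]
#11 0x80→b16/s0 VC-HIT; vc=[4,24]
#12 0xb5→b22/s2 MISS; vc=[4,24]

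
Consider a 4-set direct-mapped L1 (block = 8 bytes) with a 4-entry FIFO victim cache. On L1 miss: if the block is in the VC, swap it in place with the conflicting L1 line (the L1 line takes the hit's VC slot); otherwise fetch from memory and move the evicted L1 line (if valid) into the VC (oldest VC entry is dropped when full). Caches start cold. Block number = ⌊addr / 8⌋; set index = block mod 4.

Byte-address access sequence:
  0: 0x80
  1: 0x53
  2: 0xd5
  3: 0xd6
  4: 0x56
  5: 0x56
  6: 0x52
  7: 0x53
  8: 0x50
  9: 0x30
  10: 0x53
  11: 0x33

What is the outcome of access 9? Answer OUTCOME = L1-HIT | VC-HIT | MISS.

  [0] addr=0x80 blk=16 s=0: MISS | VC []
  [1] addr=0x53 blk=10 s=2: MISS | VC []
  [2] addr=0xd5 blk=26 s=2: MISS | VC [10]
  [3] addr=0xd6 blk=26 s=2: L1-HIT | VC [10]
  [4] addr=0x56 blk=10 s=2: VC-HIT | VC [26]
  [5] addr=0x56 blk=10 s=2: L1-HIT | VC [26]
  [6] addr=0x52 blk=10 s=2: L1-HIT | VC [26]
  [7] addr=0x53 blk=10 s=2: L1-HIT | VC [26]
  [8] addr=0x50 blk=10 s=2: L1-HIT | VC [26]
  [9] addr=0x30 blk=6 s=2: MISS | VC [26, 10]
  [10] addr=0x53 blk=10 s=2: VC-HIT | VC [26, 6]
  [11] addr=0x33 blk=6 s=2: VC-HIT | VC [26, 10]

OUTCOME = MISS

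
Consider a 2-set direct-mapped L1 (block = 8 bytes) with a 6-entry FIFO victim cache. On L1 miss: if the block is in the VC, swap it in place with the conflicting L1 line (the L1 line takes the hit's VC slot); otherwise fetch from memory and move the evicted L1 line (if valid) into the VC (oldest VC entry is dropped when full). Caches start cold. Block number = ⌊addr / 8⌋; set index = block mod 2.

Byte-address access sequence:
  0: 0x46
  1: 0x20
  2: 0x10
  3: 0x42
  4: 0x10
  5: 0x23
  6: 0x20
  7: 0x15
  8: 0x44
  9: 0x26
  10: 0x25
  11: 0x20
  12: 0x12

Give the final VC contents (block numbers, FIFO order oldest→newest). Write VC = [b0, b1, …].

VC = [4, 8]

0: 0x46 (blk 8, set 0) → MISS  vc=[]
1: 0x20 (blk 4, set 0) → MISS  vc=[8]
2: 0x10 (blk 2, set 0) → MISS  vc=[8, 4]
3: 0x42 (blk 8, set 0) → VC-HIT  vc=[2, 4]
4: 0x10 (blk 2, set 0) → VC-HIT  vc=[8, 4]
5: 0x23 (blk 4, set 0) → VC-HIT  vc=[8, 2]
6: 0x20 (blk 4, set 0) → L1-HIT  vc=[8, 2]
7: 0x15 (blk 2, set 0) → VC-HIT  vc=[8, 4]
8: 0x44 (blk 8, set 0) → VC-HIT  vc=[2, 4]
9: 0x26 (blk 4, set 0) → VC-HIT  vc=[2, 8]
10: 0x25 (blk 4, set 0) → L1-HIT  vc=[2, 8]
11: 0x20 (blk 4, set 0) → L1-HIT  vc=[2, 8]
12: 0x12 (blk 2, set 0) → VC-HIT  vc=[4, 8]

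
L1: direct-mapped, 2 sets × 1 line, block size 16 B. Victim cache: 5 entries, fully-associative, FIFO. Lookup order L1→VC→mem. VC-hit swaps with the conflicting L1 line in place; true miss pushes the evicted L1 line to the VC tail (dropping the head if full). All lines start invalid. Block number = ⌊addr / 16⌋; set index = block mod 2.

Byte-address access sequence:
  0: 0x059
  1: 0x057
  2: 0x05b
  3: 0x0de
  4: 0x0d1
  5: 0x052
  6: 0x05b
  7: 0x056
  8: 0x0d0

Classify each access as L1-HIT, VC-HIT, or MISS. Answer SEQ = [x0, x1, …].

0: 0x59 (blk 5, set 1) → MISS  vc=[]
1: 0x57 (blk 5, set 1) → L1-HIT  vc=[]
2: 0x5b (blk 5, set 1) → L1-HIT  vc=[]
3: 0xde (blk 13, set 1) → MISS  vc=[5]
4: 0xd1 (blk 13, set 1) → L1-HIT  vc=[5]
5: 0x52 (blk 5, set 1) → VC-HIT  vc=[13]
6: 0x5b (blk 5, set 1) → L1-HIT  vc=[13]
7: 0x56 (blk 5, set 1) → L1-HIT  vc=[13]
8: 0xd0 (blk 13, set 1) → VC-HIT  vc=[5]

SEQ = [MISS, L1-HIT, L1-HIT, MISS, L1-HIT, VC-HIT, L1-HIT, L1-HIT, VC-HIT]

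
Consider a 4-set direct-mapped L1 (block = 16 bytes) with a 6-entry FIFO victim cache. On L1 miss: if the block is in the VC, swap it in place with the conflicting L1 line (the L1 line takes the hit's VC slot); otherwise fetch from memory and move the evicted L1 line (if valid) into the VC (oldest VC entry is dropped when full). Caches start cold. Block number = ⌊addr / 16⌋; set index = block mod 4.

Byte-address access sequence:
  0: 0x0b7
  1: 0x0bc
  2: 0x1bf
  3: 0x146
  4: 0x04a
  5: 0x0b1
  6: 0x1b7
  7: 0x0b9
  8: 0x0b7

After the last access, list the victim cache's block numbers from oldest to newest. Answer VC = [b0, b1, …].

VC = [27, 20]

0: 0xb7 (blk 11, set 3) → MISS  vc=[]
1: 0xbc (blk 11, set 3) → L1-HIT  vc=[]
2: 0x1bf (blk 27, set 3) → MISS  vc=[11]
3: 0x146 (blk 20, set 0) → MISS  vc=[11]
4: 0x4a (blk 4, set 0) → MISS  vc=[11, 20]
5: 0xb1 (blk 11, set 3) → VC-HIT  vc=[27, 20]
6: 0x1b7 (blk 27, set 3) → VC-HIT  vc=[11, 20]
7: 0xb9 (blk 11, set 3) → VC-HIT  vc=[27, 20]
8: 0xb7 (blk 11, set 3) → L1-HIT  vc=[27, 20]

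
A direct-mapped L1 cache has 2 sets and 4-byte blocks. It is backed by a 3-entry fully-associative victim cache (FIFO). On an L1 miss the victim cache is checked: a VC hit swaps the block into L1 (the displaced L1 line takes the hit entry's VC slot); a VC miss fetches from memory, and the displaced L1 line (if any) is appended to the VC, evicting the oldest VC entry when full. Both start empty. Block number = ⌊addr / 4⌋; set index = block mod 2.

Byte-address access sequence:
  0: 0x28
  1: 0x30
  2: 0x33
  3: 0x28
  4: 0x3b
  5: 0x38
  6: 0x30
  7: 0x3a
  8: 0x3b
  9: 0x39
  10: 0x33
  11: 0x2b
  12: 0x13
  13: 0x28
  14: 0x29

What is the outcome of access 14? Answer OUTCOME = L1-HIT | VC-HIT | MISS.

OUTCOME = L1-HIT

  [0] addr=0x28 blk=10 s=0: MISS | VC []
  [1] addr=0x30 blk=12 s=0: MISS | VC [10]
  [2] addr=0x33 blk=12 s=0: L1-HIT | VC [10]
  [3] addr=0x28 blk=10 s=0: VC-HIT | VC [12]
  [4] addr=0x3b blk=14 s=0: MISS | VC [12, 10]
  [5] addr=0x38 blk=14 s=0: L1-HIT | VC [12, 10]
  [6] addr=0x30 blk=12 s=0: VC-HIT | VC [14, 10]
  [7] addr=0x3a blk=14 s=0: VC-HIT | VC [12, 10]
  [8] addr=0x3b blk=14 s=0: L1-HIT | VC [12, 10]
  [9] addr=0x39 blk=14 s=0: L1-HIT | VC [12, 10]
  [10] addr=0x33 blk=12 s=0: VC-HIT | VC [14, 10]
  [11] addr=0x2b blk=10 s=0: VC-HIT | VC [14, 12]
  [12] addr=0x13 blk=4 s=0: MISS | VC [14, 12, 10]
  [13] addr=0x28 blk=10 s=0: VC-HIT | VC [14, 12, 4]
  [14] addr=0x29 blk=10 s=0: L1-HIT | VC [14, 12, 4]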